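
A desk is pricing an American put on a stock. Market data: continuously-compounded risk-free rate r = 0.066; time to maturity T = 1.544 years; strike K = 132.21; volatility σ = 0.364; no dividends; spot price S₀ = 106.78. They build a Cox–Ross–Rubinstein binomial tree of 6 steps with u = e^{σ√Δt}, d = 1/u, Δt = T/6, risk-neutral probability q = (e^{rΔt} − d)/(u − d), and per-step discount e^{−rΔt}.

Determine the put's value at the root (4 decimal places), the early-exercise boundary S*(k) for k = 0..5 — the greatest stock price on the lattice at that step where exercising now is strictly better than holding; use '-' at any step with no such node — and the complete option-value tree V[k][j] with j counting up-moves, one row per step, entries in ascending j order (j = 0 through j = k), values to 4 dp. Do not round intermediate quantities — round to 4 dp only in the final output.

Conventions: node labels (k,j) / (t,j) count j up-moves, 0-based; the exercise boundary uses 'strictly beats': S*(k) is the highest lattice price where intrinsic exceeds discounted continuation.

params: Δt=0.25733 u=1.20280 d=0.83140 q=0.50009 e^(-rΔt)=0.98316
t_6 payoffs: 96.9457 81.1924 58.4017 25.4300 0.0000 0.0000 0.0000
t_5: node(5,0) S=42.4158 payoff=89.7942 vs cont=87.5677 → 89.7942 [stop]  node(5,1) S=61.3638 payoff=70.8462 vs cont=68.6197 → 70.8462 [stop]  node(5,2) S=88.7764 payoff=43.4336 vs cont=41.2071 → 43.4336 [stop]  node(5,3) S=128.4347 payoff=3.7753 vs cont=12.4987 → 12.4987 [wait]  node(5,4) S=185.8093 payoff=0.0000 vs cont=0.0000 → 0.0000 [wait]  node(5,5) S=268.8143 payoff=0.0000 vs cont=0.0000 → 0.0000 [wait]  ⇒ S*(5)=88.7764
t_4: node(4,0) S=51.0176 payoff=81.1924 vs cont=78.9659 → 81.1924 [stop]  node(4,1) S=73.8083 payoff=58.4017 vs cont=56.1753 → 58.4017 [stop]  node(4,2) S=106.7800 payoff=25.4300 vs cont=27.4925 → 27.4925 [wait]  node(4,3) S=154.4809 payoff=0.0000 vs cont=6.1430 → 6.1430 [wait]  node(4,4) S=223.4909 payoff=0.0000 vs cont=0.0000 → 0.0000 [wait]  ⇒ S*(4)=73.8083
t_3: node(3,0) S=61.3638 payoff=70.8462 vs cont=68.6197 → 70.8462 [stop]  node(3,1) S=88.7764 payoff=43.4336 vs cont=42.2212 → 43.4336 [stop]  node(3,2) S=128.4347 payoff=3.7753 vs cont=16.5327 → 16.5327 [wait]  node(3,3) S=185.8093 payoff=0.0000 vs cont=3.0192 → 3.0192 [wait]  ⇒ S*(3)=88.7764
t_2: node(2,0) S=73.8083 payoff=58.4017 vs cont=56.1753 → 58.4017 [stop]  node(2,1) S=106.7800 payoff=25.4300 vs cont=29.4759 → 29.4759 [wait]  node(2,2) S=154.4809 payoff=0.0000 vs cont=9.6102 → 9.6102 [wait]  ⇒ S*(2)=73.8083
t_1: node(1,0) S=88.7764 payoff=43.4336 vs cont=43.1964 → 43.4336 [stop]  node(1,1) S=128.4347 payoff=3.7753 vs cont=19.2122 → 19.2122 [wait]  ⇒ S*(1)=88.7764
t_0: node(0,0) S=106.7800 payoff=25.4300 vs cont=30.7933 → 30.7933 [wait]  ⇒ S*(0)=-

price = 30.7933
boundary = - 88.7764 73.8083 88.7764 73.8083 88.7764
tree:
30.7933
43.4336 19.2122
58.4017 29.4759 9.6102
70.8462 43.4336 16.5327 3.0192
81.1924 58.4017 27.4925 6.1430 0.0000
89.7942 70.8462 43.4336 12.4987 0.0000 0.0000
96.9457 81.1924 58.4017 25.4300 0.0000 0.0000 0.0000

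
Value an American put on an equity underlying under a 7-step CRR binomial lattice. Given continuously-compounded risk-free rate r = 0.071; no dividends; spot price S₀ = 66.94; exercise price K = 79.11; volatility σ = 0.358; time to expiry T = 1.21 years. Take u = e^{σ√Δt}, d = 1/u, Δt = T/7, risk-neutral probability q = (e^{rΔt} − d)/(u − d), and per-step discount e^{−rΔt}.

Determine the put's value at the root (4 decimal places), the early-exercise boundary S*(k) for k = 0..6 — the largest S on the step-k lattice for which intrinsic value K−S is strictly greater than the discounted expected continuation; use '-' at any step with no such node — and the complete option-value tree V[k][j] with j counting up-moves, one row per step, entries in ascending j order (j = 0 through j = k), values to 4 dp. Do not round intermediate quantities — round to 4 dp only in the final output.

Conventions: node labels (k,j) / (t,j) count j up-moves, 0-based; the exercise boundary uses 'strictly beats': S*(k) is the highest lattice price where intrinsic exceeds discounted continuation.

price = 15.4062
boundary = - - 49.7053 57.6825 49.7053 57.6825 66.9400
tree:
15.4062
21.6873 9.6067
29.4047 14.6293 4.9029
36.2787 21.4275 8.3022 1.6802
42.2020 29.4047 13.6363 3.2601 0.1676
47.3062 36.2787 21.4275 6.3085 0.3422 0.0000
51.7045 42.2020 29.4047 12.1700 0.6988 0.0000 0.0000
55.4946 47.3062 36.2787 21.4275 1.4268 0.0000 0.0000 0.0000

Δt=0.17286, u=1.16049, d=0.86170, q=0.50419, disc=e^(-rΔt)=0.98780
k=7 terminal: V=max(K-S,0) → 55.4946 47.3062 36.2787 21.4275 1.4268 0.0000 0.0000 0.0000
k=6: j=0 S=27.4055 intr=51.7045 cont=50.7396 V=51.7045[EX]; j=1 S=36.9080 intr=42.2020 cont=41.2371 V=42.2020[EX]; j=2 S=49.7053 intr=29.4047 cont=28.4397 V=29.4047[EX]; j=3 S=66.9400 intr=12.1700 cont=11.2050 V=12.1700[EX]; j=4 S=90.1506 intr=0.0000 cont=0.6988 V=0.6988[hold]; j=5 S=121.4092 intr=0.0000 cont=0.0000 V=0.0000[hold]; j=6 S=163.5062 intr=0.0000 cont=0.0000 V=0.0000[hold]  S*(6)=66.9400
k=5: j=0 S=31.8038 intr=47.3062 cont=46.3413 V=47.3062[EX]; j=1 S=42.8313 intr=36.2787 cont=35.3137 V=36.2787[EX]; j=2 S=57.6825 intr=21.4275 cont=20.4625 V=21.4275[EX]; j=3 S=77.6832 intr=1.4268 cont=6.3085 V=6.3085[hold]; j=4 S=104.6189 intr=0.0000 cont=0.3422 V=0.3422[hold]; j=5 S=140.8941 intr=0.0000 cont=0.0000 V=0.0000[hold]  S*(5)=57.6825
k=4: j=0 S=36.9080 intr=42.2020 cont=41.2371 V=42.2020[EX]; j=1 S=49.7053 intr=29.4047 cont=28.4397 V=29.4047[EX]; j=2 S=66.9400 intr=12.1700 cont=13.6363 V=13.6363[hold]; j=3 S=90.1506 intr=0.0000 cont=3.2601 V=3.2601[hold]; j=4 S=121.4092 intr=0.0000 cont=0.1676 V=0.1676[hold]  S*(4)=49.7053
k=3: j=0 S=42.8313 intr=36.2787 cont=35.3137 V=36.2787[EX]; j=1 S=57.6825 intr=21.4275 cont=21.1928 V=21.4275[EX]; j=2 S=77.6832 intr=1.4268 cont=8.3022 V=8.3022[hold]; j=3 S=104.6189 intr=0.0000 cont=1.6802 V=1.6802[hold]  S*(3)=57.6825
k=2: j=0 S=49.7053 intr=29.4047 cont=28.4397 V=29.4047[EX]; j=1 S=66.9400 intr=12.1700 cont=14.6293 V=14.6293[hold]; j=2 S=90.1506 intr=0.0000 cont=4.9029 V=4.9029[hold]  S*(2)=49.7053
k=1: j=0 S=57.6825 intr=21.4275 cont=21.6873 V=21.6873[hold]; j=1 S=77.6832 intr=1.4268 cont=9.6067 V=9.6067[hold]  S*(1)=-
k=0: j=0 S=66.9400 intr=12.1700 cont=15.4062 V=15.4062[hold]  S*(0)=-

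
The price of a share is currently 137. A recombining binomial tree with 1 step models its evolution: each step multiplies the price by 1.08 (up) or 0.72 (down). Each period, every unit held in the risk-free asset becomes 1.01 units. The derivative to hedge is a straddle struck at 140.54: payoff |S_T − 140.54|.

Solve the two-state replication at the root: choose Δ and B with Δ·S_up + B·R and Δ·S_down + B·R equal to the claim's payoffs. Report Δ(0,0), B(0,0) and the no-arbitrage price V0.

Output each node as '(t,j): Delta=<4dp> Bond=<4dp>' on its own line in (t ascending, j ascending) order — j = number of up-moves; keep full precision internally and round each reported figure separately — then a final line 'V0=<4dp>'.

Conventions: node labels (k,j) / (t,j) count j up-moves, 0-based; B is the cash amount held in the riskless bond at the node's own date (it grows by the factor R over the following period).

(0,0): Delta=-0.6991 Bond=109.7624
V0=13.9846

The replicating-portfolio and risk-neutral prices coincide; use p* = (1.01−0.72)/(1.08−0.72) = 0.8056 for the latter.
At maturity the claim pays: V(1,0)=41.9000, V(1,1)=7.4200
(0,0): S=137.0000. Δ = (V_up−V_dn)/(S_up−S_dn) = (7.4200−41.9000)/(147.9600−98.6400) = -0.6991. V = [p*·7.4200 + (1−p*)·41.9000]/1.01 = 13.9846. B = V − Δ·S = 109.7624.
Check: Δ(0,0)·S0 + B(0,0) = 13.9846 = V0.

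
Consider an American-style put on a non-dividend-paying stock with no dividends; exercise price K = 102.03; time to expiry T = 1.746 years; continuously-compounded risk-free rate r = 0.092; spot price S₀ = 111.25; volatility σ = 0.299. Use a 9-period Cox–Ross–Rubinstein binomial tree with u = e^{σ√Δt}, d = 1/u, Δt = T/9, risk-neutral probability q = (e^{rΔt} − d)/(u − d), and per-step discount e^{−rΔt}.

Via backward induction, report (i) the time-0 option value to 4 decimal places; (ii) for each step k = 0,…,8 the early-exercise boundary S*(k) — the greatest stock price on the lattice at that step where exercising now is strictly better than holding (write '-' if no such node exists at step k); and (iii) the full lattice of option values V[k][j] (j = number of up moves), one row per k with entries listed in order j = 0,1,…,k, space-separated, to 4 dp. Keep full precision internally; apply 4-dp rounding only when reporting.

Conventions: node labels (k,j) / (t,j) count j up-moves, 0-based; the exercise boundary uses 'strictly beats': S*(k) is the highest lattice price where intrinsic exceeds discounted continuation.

Δt=0.19400  u=1.14076  d=0.87661  q=0.53530  discount=0.98231
step 9 (expiry): payoffs max(K−S,0) = 68.0247 57.7776 44.4428 27.0897 4.5074 0.0000 0.0000 0.0000 0.0000 0.0000
step 8: (k=8,j=0): S=38.7920, K−S=63.2380, hold=61.4332 ⇒ V=63.2380 exercise | (k=8,j=1): S=50.4814, K−S=51.5486, hold=49.7437 ⇒ V=51.5486 exercise | (k=8,j=2): S=65.6933, K−S=36.3367, hold=34.5318 ⇒ V=36.3367 exercise | (k=8,j=3): S=85.4890, K−S=16.5410, hold=14.7361 ⇒ V=16.5410 exercise | (k=8,j=4): S=111.2500, K−S=0.0000, hold=2.0576 ⇒ V=2.0576 continue | (k=8,j=5): S=144.7737, K−S=0.0000, hold=0.0000 ⇒ V=0.0000 continue | (k=8,j=6): S=188.3992, K−S=0.0000, hold=0.0000 ⇒ V=0.0000 continue | (k=8,j=7): S=245.1708, K−S=0.0000, hold=0.0000 ⇒ V=0.0000 continue | (k=8,j=8): S=319.0496, K−S=0.0000, hold=0.0000 ⇒ V=0.0000 continue  boundary S*=85.4890
step 7: (k=7,j=0): S=44.2524, K−S=57.7776, hold=55.9727 ⇒ V=57.7776 exercise | (k=7,j=1): S=57.5872, K−S=44.4428, hold=42.6379 ⇒ V=44.4428 exercise | (k=7,j=2): S=74.9403, K−S=27.0897, hold=25.2848 ⇒ V=27.0897 exercise | (k=7,j=3): S=97.5226, K−S=4.5074, hold=8.6326 ⇒ V=8.6326 continue | (k=7,j=4): S=126.9097, K−S=0.0000, hold=0.9392 ⇒ V=0.9392 continue | (k=7,j=5): S=165.1522, K−S=0.0000, hold=0.0000 ⇒ V=0.0000 continue | (k=7,j=6): S=214.9185, K−S=0.0000, hold=0.0000 ⇒ V=0.0000 continue | (k=7,j=7): S=279.6813, K−S=0.0000, hold=0.0000 ⇒ V=0.0000 continue  boundary S*=74.9403
step 6: (k=6,j=0): S=50.4814, K−S=51.5486, hold=49.7437 ⇒ V=51.5486 exercise | (k=6,j=1): S=65.6933, K−S=36.3367, hold=34.5318 ⇒ V=36.3367 exercise | (k=6,j=2): S=85.4890, K−S=16.5410, hold=16.9052 ⇒ V=16.9052 continue | (k=6,j=3): S=111.2500, K−S=0.0000, hold=4.4345 ⇒ V=4.4345 continue | (k=6,j=4): S=144.7737, K−S=0.0000, hold=0.4287 ⇒ V=0.4287 continue | (k=6,j=5): S=188.3992, K−S=0.0000, hold=0.0000 ⇒ V=0.0000 continue | (k=6,j=6): S=245.1708, K−S=0.0000, hold=0.0000 ⇒ V=0.0000 continue  boundary S*=65.6933
step 5: (k=5,j=0): S=57.5872, K−S=44.4428, hold=42.6379 ⇒ V=44.4428 exercise | (k=5,j=1): S=74.9403, K−S=27.0897, hold=25.4763 ⇒ V=27.0897 exercise | (k=5,j=2): S=97.5226, K−S=4.5074, hold=10.0487 ⇒ V=10.0487 continue | (k=5,j=3): S=126.9097, K−S=0.0000, hold=2.2497 ⇒ V=2.2497 continue | (k=5,j=4): S=165.1522, K−S=0.0000, hold=0.1957 ⇒ V=0.1957 continue | (k=5,j=5): S=214.9185, K−S=0.0000, hold=0.0000 ⇒ V=0.0000 continue  boundary S*=74.9403
step 4: (k=4,j=0): S=65.6933, K−S=36.3367, hold=34.5318 ⇒ V=36.3367 exercise | (k=4,j=1): S=85.4890, K−S=16.5410, hold=17.6499 ⇒ V=17.6499 continue | (k=4,j=2): S=111.2500, K−S=0.0000, hold=5.7700 ⇒ V=5.7700 continue | (k=4,j=3): S=144.7737, K−S=0.0000, hold=1.1299 ⇒ V=1.1299 continue | (k=4,j=4): S=188.3992, K−S=0.0000, hold=0.0893 ⇒ V=0.0893 continue  boundary S*=65.6933
step 3: (k=3,j=0): S=74.9403, K−S=27.0897, hold=25.8679 ⇒ V=27.0897 exercise | (k=3,j=1): S=97.5226, K−S=4.5074, hold=11.0909 ⇒ V=11.0909 continue | (k=3,j=2): S=126.9097, K−S=0.0000, hold=3.2280 ⇒ V=3.2280 continue | (k=3,j=3): S=165.1522, K−S=0.0000, hold=0.5627 ⇒ V=0.5627 continue  boundary S*=74.9403
step 2: (k=2,j=0): S=85.4890, K−S=16.5410, hold=18.1979 ⇒ V=18.1979 continue | (k=2,j=1): S=111.2500, K−S=0.0000, hold=6.7602 ⇒ V=6.7602 continue | (k=2,j=2): S=144.7737, K−S=0.0000, hold=1.7694 ⇒ V=1.7694 continue  boundary S*=-
step 1: (k=1,j=0): S=97.5226, K−S=4.5074, hold=11.8617 ⇒ V=11.8617 continue | (k=1,j=1): S=126.9097, K−S=0.0000, hold=4.0163 ⇒ V=4.0163 continue  boundary S*=-
step 0: (k=0,j=0): S=111.2500, K−S=0.0000, hold=7.5266 ⇒ V=7.5266 continue  boundary S*=-

price = 7.5266
boundary = - - - 74.9403 65.6933 74.9403 65.6933 74.9403 85.4890
tree:
7.5266
11.8617 4.0163
18.1979 6.7602 1.7694
27.0897 11.0909 3.2280 0.5627
36.3367 17.6499 5.7700 1.1299 0.0893
44.4428 27.0897 10.0487 2.2497 0.1957 0.0000
51.5486 36.3367 16.9052 4.4345 0.4287 0.0000 0.0000
57.7776 44.4428 27.0897 8.6326 0.9392 0.0000 0.0000 0.0000
63.2380 51.5486 36.3367 16.5410 2.0576 0.0000 0.0000 0.0000 0.0000
68.0247 57.7776 44.4428 27.0897 4.5074 0.0000 0.0000 0.0000 0.0000 0.0000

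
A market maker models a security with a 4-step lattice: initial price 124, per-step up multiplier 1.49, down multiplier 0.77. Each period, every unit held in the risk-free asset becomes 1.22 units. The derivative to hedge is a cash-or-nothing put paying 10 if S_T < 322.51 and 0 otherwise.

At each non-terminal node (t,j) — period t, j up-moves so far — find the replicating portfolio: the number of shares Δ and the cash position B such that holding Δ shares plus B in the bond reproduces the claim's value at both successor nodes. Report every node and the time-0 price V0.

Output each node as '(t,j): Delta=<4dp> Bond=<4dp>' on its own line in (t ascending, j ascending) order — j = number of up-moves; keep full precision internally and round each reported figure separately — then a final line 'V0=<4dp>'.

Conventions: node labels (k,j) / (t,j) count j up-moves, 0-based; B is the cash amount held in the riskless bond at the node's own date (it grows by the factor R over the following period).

Under the risk-neutral measure, an up-move has probability p* = (R−d)/(u−d) = 0.6250 and values discount at R = 1.22.
At maturity the claim pays: V(4,0)=10.0000, V(4,1)=10.0000, V(4,2)=10.0000, V(4,3)=10.0000, V(4,4)=0.0000
Node (3,0) S=56.6101: V=(p*·10.0000+(1−p*)·10.0000)/1.22=8.1967; Δ=(10.0000−10.0000)/(84.3490−43.5898)=0.0000; B=V−Δ·S=8.1967
Node (3,1) S=109.5442: V=(p*·10.0000+(1−p*)·10.0000)/1.22=8.1967; Δ=(10.0000−10.0000)/(163.2209−84.3490)=0.0000; B=V−Δ·S=8.1967
Node (3,2) S=211.9751: V=(p*·10.0000+(1−p*)·10.0000)/1.22=8.1967; Δ=(10.0000−10.0000)/(315.8430−163.2209)=0.0000; B=V−Δ·S=8.1967
Node (3,3) S=410.1857: V=(p*·0.0000+(1−p*)·10.0000)/1.22=3.0738; Δ=(0.0000−10.0000)/(611.1767−315.8430)=-0.0339; B=V−Δ·S=16.9627
Node (2,0) S=73.5196: V=(p*·8.1967+(1−p*)·8.1967)/1.22=6.7186; Δ=(8.1967−8.1967)/(109.5442−56.6101)=0.0000; B=V−Δ·S=6.7186
Node (2,1) S=142.2652: V=(p*·8.1967+(1−p*)·8.1967)/1.22=6.7186; Δ=(8.1967−8.1967)/(211.9751−109.5442)=0.0000; B=V−Δ·S=6.7186
Node (2,2) S=275.2924: V=(p*·3.0738+(1−p*)·8.1967)/1.22=4.0942; Δ=(3.0738−8.1967)/(410.1857−211.9751)=-0.0258; B=V−Δ·S=11.2094
Node (1,0) S=95.4800: V=(p*·6.7186+(1−p*)·6.7186)/1.22=5.5071; Δ=(6.7186−6.7186)/(142.2652−73.5196)=0.0000; B=V−Δ·S=5.5071
Node (1,1) S=184.7600: V=(p*·4.0942+(1−p*)·6.7186)/1.22=4.1626; Δ=(4.0942−6.7186)/(275.2924−142.2652)=-0.0197; B=V−Δ·S=7.8077
Node (0,0) S=124.0000: V=(p*·4.1626+(1−p*)·5.5071)/1.22=3.8252; Δ=(4.1626−5.5071)/(184.7600−95.4800)=-0.0151; B=V−Δ·S=5.6926
Check: Δ(0,0)·S0 + B(0,0) = 3.8252 = V0.

(0,0): Delta=-0.0151 Bond=5.6926
(1,0): Delta=0.0000 Bond=5.5071
(1,1): Delta=-0.0197 Bond=7.8077
(2,0): Delta=0.0000 Bond=6.7186
(2,1): Delta=0.0000 Bond=6.7186
(2,2): Delta=-0.0258 Bond=11.2094
(3,0): Delta=0.0000 Bond=8.1967
(3,1): Delta=0.0000 Bond=8.1967
(3,2): Delta=0.0000 Bond=8.1967
(3,3): Delta=-0.0339 Bond=16.9627
V0=3.8252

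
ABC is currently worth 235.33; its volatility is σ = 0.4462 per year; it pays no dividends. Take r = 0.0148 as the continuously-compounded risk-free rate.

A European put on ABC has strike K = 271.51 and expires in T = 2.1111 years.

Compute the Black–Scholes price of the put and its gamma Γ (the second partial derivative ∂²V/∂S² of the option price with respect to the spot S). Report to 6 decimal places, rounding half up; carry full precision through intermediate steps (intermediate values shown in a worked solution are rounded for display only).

σ√T = 0.4462·√2.1111 = 0.648312
d₁ = (ln(S/K) + (r+σ²/2)T) / (σ√T) = (ln(235.33/271.51) + (0.0148+0.4462²/2)·2.1111) / 0.648312 = (-0.143010 + 0.241398) / 0.648312 = 0.151761
d₂ = d₁ − σ√T = 0.151761 − 0.648312 = -0.496551
e^{−rT} = 0.969239
N(−d₁) = 0.439688,  N(−d₂) = 0.690247
Put price V = K·e^{−rT}·N(−d₂) − S·N(−d₁) = 181.644092 − 103.471744 = 78.172348
φ(d₁) = (1/√(2π))·e^{−d₁²/2} = 0.394375
Γ = φ(d₁) / (S·σ·√T) = 0.002585

price = 78.172348
Γ = 0.002585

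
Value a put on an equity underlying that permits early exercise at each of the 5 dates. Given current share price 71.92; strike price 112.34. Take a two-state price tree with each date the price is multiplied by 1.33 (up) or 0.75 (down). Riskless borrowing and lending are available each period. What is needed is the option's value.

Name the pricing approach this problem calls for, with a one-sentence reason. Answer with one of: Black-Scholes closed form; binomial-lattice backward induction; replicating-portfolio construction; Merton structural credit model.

Key observation: early exercise of the strike-112.34 put must be checked at each of the 5 dates (spot 71.92), which forces a node-by-node comparison of intrinsic and continuation value backward from expiry.

framework: binomial-lattice backward induction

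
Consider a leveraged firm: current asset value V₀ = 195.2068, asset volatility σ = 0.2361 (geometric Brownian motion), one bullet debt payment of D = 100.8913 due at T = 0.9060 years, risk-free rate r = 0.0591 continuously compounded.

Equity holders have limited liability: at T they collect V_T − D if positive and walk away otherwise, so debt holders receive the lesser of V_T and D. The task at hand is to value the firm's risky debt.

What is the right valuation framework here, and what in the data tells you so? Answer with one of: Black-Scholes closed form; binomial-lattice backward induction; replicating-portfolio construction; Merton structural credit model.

Key observation: with the firm-asset dynamics (V₀ = 195.2068) and a single zero-coupon liability of face 100.8913 given, debt value, spread, and default probability all derive from the option view of the balance sheet.

framework: Merton structural credit model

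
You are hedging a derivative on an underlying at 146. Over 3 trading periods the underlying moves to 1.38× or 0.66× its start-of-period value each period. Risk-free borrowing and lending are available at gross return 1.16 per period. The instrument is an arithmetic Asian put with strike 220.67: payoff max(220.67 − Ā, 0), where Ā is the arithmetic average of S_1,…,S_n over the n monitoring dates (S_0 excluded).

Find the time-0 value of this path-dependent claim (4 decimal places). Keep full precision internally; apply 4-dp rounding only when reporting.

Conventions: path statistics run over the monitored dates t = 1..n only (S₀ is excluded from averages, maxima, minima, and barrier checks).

price = 29.0084

No-arbitrage gives p* = (R−d)/(u−d) = 0.6944: enumerate every path, weight its payoff by its p*-probability, and discount by R^3.
Enumerate all 2^3 = 8 price paths (U = up ×1.38, D = down ×0.66); each path with k up-moves has probability p*^k·(1−p*)^(3−k).
DDD: Ā=67.3107, payoff=153.3593, prob=0.028528
UDD: Ā=140.7405, payoff=79.9295, prob=0.064836
DUD: Ā=105.7005, payoff=114.9695, prob=0.064836
UUD: Ā=221.0101, payoff=0.0000, prob=0.147355
DDU: Ā=82.5741, payoff=138.0959, prob=0.064836
UDU: Ā=172.6549, payoff=48.0151, prob=0.147355
DUU: Ā=137.6149, payoff=83.0551, prob=0.147355
UUU: Ā=287.7403, payoff=0.0000, prob=0.334898
Price = Σ prob·payoff / R^3 = 45.279023 / 1.560896 = 29.0084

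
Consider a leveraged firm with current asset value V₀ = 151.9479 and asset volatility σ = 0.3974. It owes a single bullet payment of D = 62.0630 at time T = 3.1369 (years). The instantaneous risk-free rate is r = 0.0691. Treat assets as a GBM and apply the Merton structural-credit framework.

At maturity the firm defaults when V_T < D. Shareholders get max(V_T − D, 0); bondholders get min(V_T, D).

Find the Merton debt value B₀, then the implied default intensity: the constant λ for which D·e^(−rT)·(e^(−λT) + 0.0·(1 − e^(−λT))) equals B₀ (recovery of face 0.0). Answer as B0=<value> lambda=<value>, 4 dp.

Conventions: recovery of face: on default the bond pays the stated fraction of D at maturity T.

Work the structural quantities from V₀ = 151.9479 against face 62.0630:
d₁ = [ln(V₀/D) + (r + σ²/2)T] / (σ√T)
   = [ln(151.9479/62.0630) + (0.0691 + 0.5·0.3974²)·3.1369] / (0.3974·√3.1369)
   = [0.895388 + 0.464460] / 0.703847 = 1.932022
d₂ = d₁ − σ√T = 1.932022 − 0.703847 = 1.228175
N(d₁) = 0.973322,  N(d₂) = 0.890309,  e^(−rT) = 0.805123
E₀ = V₀·N(d₁) − D·e^(−rT)·N(d₂)
   = 151.9479·0.973322 − 62.0630·0.805123·0.890309 = 103.406865
B₀ = V₀ − E₀ = 151.9479 − 103.406865 = 48.541035
e^(−λT) = (B₀·e^(rT)/D − 0)/(1 − 0) = (48.5410·1.242046/62.0630 − 0)/1 = 0.97143453
λ = −ln(0.97143453)/3.1369 = 0.009239

B0=48.5410 lambda=0.0092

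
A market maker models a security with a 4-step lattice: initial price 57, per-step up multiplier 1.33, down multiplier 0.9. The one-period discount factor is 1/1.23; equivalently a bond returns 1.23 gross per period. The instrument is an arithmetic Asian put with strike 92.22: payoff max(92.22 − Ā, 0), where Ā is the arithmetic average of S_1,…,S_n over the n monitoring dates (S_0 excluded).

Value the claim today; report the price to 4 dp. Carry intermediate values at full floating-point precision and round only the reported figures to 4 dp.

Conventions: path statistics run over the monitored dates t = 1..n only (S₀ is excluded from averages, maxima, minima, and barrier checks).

price = 2.8716

With p* = (R−d)/(u−d) = 0.7674, sum probability × payoff across the paths and divide by R^4.
Enumerate all 2^4 = 16 price paths (U = up ×1.33, D = down ×0.9); each path with k up-moves has probability p*^k·(1−p*)^(4−k).
DDDD: Ā=44.1052, payoff=48.1148, prob=0.002925
UDDD: Ā=65.1776, payoff=27.0424, prob=0.009653
DUDD: Ā=59.0501, payoff=33.1699, prob=0.009653
UUDD: Ā=87.2630, payoff=4.9570, prob=0.031853
DDUD: Ā=53.5354, payoff=38.6846, prob=0.009653
UDUD: Ā=79.1134, payoff=13.1066, prob=0.031853
DUUD: Ā=72.9859, payoff=19.2341, prob=0.031853
UUUD: Ā=107.8570, payoff=0.0000, prob=0.105116
DDDU: Ā=48.5721, payoff=43.6479, prob=0.009653
UDDU: Ā=71.7788, payoff=20.4412, prob=0.031853
DUDU: Ā=65.6513, payoff=26.5687, prob=0.031853
UUDU: Ā=97.0180, payoff=0.0000, prob=0.105116
DDUU: Ā=60.1366, payoff=32.0834, prob=0.031853
UDUU: Ā=88.8685, payoff=3.3515, prob=0.105116
DUUU: Ā=82.7410, payoff=9.4790, prob=0.105116
UUUU: Ā=122.2728, payoff=0.0000, prob=0.346882
Price = Σ prob·payoff / R^4 = 6.572780 / 2.288866 = 2.8716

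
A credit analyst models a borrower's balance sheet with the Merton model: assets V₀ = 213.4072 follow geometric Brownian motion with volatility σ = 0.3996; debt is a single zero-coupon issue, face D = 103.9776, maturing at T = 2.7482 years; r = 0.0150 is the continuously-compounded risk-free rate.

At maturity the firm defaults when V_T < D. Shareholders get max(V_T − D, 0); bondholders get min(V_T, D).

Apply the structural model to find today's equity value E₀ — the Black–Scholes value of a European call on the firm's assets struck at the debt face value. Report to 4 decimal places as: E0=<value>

E0=119.4452

Work the structural quantities from V₀ = 213.4072 against face 103.9776:
d₁ = [ln(V₀/D) + (r + σ²/2)T] / (σ√T)
   = [ln(213.4072/103.9776) + (0.0150 + 0.5·0.3996²)·2.7482] / (0.3996·√2.7482)
   = [0.719027 + 0.260640] / 0.662445 = 1.478865
d₂ = d₁ − σ√T = 1.478865 − 0.662445 = 0.816420
N(d₁) = 0.930412,  N(d₂) = 0.792870,  e^(−rT) = 0.959615
E₀ = V₀·N(d₁) − D·e^(−rT)·N(d₂)
   = 213.4072·0.930412 − 103.9776·0.959615·0.792870 = 119.445207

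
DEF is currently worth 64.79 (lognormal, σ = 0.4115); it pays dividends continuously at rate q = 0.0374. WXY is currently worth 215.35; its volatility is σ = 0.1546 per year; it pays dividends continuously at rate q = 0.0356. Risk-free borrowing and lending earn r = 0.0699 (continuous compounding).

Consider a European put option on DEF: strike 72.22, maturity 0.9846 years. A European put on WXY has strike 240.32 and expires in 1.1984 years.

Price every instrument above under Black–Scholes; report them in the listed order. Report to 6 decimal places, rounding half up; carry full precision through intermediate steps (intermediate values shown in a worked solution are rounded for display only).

[DEF put K=72.22]
σ√T = 0.4115·√0.9846 = 0.408319
d₁ = (ln(S/K) + (r−q+σ²/2)T) / (σ√T) = (ln(64.79/72.22) + (0.0699−0.0374+0.4115²/2)·0.9846) / 0.408319 = (-0.108566 + 0.115362) / 0.408319 = 0.016644
d₂ = d₁ − σ√T = 0.016644 − 0.408319 = -0.391675
e^{−rT} = 0.933491
e^{−qT} = 0.963846
N(−d₁) = 0.493360,  N(−d₂) = 0.652351
price = K·e^{−rT}·N(−d₂) − S·e^{−qT}·N(−d₁) = 43.979377 − 30.809152 = 13.170225
[WXY put K=240.32]
σ√T = 0.1546·√1.1984 = 0.169243
d₁ = (ln(S/K) + (r−q+σ²/2)T) / (σ√T) = (ln(215.35/240.32) + (0.0699−0.0356+0.1546²/2)·1.1984) / 0.169243 = (-0.109707 + 0.055427) / 0.169243 = -0.320723
d₂ = d₁ − σ√T = -0.320723 − 0.169243 = -0.489966
e^{−rT} = 0.919644
e^{−qT} = 0.958234
N(−d₁) = 0.625790,  N(−d₂) = 0.687921
price = K·e^{−rT}·N(−d₂) − S·e^{−qT}·N(−d₁) = 152.036685 − 129.135317 = 22.901368

price(DEF put K=72.22) = 13.170225
price(WXY put K=240.32) = 22.901368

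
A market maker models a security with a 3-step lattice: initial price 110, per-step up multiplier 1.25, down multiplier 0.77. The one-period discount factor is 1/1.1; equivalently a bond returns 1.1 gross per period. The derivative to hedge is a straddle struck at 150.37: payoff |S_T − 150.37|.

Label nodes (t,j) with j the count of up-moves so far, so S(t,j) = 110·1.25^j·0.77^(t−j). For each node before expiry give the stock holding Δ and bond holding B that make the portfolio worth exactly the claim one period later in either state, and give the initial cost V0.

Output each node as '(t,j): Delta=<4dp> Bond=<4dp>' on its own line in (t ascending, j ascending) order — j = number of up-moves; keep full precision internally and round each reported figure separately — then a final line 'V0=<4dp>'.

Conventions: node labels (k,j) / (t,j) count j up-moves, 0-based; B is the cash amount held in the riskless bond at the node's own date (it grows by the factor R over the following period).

(0,0): Delta=-0.0460 Bond=39.5188
(1,0): Delta=-1.0000 Bond=124.2727
(1,1): Delta=0.2211 Bond=6.7425
(2,0): Delta=-1.0000 Bond=136.7000
(2,1): Delta=-1.0000 Bond=136.7000
(2,2): Delta=0.5630 Bond=-51.3484
V0=34.4565

Since d<R<u, set p* = (R−d)/(u−d) = 0.6875; price each node as the discounted p*-expectation of its children.
Terminal payoffs: V(3,0)=100.1514, V(3,1)=68.8463, V(3,2)=18.0263, V(3,3)=64.4737
  t=2,j=0: stock 65.2190 → up 81.5237 (V=68.8463), down 50.2186 (V=100.1514). Price 71.4810; hedge Δ=-1.0000, bond B=136.7000.
  t=2,j=1: stock 105.8750 → up 132.3438 (V=18.0263), down 81.5238 (V=68.8463). Price 30.8250; hedge Δ=-1.0000, bond B=136.7000.
  t=2,j=2: stock 171.8750 → up 214.8438 (V=64.4737), down 132.3438 (V=18.0263). Price 45.4172; hedge Δ=0.5630, bond B=-51.3484.
  t=1,j=0: stock 84.7000 → up 105.8750 (V=30.8250), down 65.2190 (V=71.4810). Price 39.5727; hedge Δ=-1.0000, bond B=124.2727.
  t=1,j=1: stock 137.5000 → up 171.8750 (V=45.4172), down 105.8750 (V=30.8250). Price 37.1428; hedge Δ=0.2211, bond B=6.7425.
  t=0,j=0: stock 110.0000 → up 137.5000 (V=37.1428), down 84.7000 (V=39.5727). Price 34.4565; hedge Δ=-0.0460, bond B=39.5188.
As a check, the time-0 holding Δ(0,0)·S0 + B(0,0) comes to 34.4565 — exactly V0.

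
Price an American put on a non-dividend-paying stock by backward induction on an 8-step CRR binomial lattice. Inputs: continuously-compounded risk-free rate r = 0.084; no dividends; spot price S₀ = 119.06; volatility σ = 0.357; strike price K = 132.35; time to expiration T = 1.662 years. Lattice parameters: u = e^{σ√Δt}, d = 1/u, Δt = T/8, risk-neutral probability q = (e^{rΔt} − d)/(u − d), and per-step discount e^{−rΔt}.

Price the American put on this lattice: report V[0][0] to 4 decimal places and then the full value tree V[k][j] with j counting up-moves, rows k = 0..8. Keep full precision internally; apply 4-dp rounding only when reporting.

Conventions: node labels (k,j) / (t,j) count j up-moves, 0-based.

price = 23.0038
tree:
23.0038
33.1436 14.1772
46.3636 21.7437 7.4881
59.2762 32.3254 12.4548 3.0349
70.2497 46.3636 20.1215 5.6115 0.6956
79.5753 59.2762 31.3133 10.1983 1.4543 0.0000
87.5005 70.2497 46.3636 18.1150 3.0405 0.0000 0.0000
94.2356 79.5753 59.2762 31.1693 6.3568 0.0000 0.0000 0.0000
99.9592 87.5005 70.2497 46.3636 13.2900 0.0000 0.0000 0.0000 0.0000

Δt=0.20775  u=1.17671  d=0.84983  q=0.51327  discount=0.98270
step 8 (expiry): payoffs max(K−S,0) = 99.9592 87.5005 70.2497 46.3636 13.2900 0.0000 0.0000 0.0000 0.0000
k=7: (k=7,j=0): S=38.1144, K−S=94.2356, hold=91.9460 ⇒ V=94.2356 exercise | (k=7,j=1): S=52.7747, K−S=79.5753, hold=77.2857 ⇒ V=79.5753 exercise | (k=7,j=2): S=73.0738, K−S=59.2762, hold=56.9866 ⇒ V=59.2762 exercise | (k=7,j=3): S=101.1807, K−S=31.1693, hold=28.8797 ⇒ V=31.1693 exercise | (k=7,j=4): S=140.0986, K−S=0.0000, hold=6.3568 ⇒ V=6.3568 continue | (k=7,j=5): S=193.9858, K−S=0.0000, hold=0.0000 ⇒ V=0.0000 continue | (k=7,j=6): S=268.6000, K−S=0.0000, hold=0.0000 ⇒ V=0.0000 continue | (k=7,j=7): S=371.9137, K−S=0.0000, hold=0.0000 ⇒ V=0.0000 continue
k=6: (k=6,j=0): S=44.8495, K−S=87.5005, hold=85.2109 ⇒ V=87.5005 exercise | (k=6,j=1): S=62.1003, K−S=70.2497, hold=67.9601 ⇒ V=70.2497 exercise | (k=6,j=2): S=85.9864, K−S=46.3636, hold=44.0740 ⇒ V=46.3636 exercise | (k=6,j=3): S=119.0600, K−S=13.2900, hold=18.1150 ⇒ V=18.1150 continue | (k=6,j=4): S=164.8549, K−S=0.0000, hold=3.0405 ⇒ V=3.0405 continue | (k=6,j=5): S=228.2643, K−S=0.0000, hold=0.0000 ⇒ V=0.0000 continue | (k=6,j=6): S=316.0633, K−S=0.0000, hold=0.0000 ⇒ V=0.0000 continue
k=5: (k=5,j=0): S=52.7747, K−S=79.5753, hold=77.2857 ⇒ V=79.5753 exercise | (k=5,j=1): S=73.0738, K−S=59.2762, hold=56.9866 ⇒ V=59.2762 exercise | (k=5,j=2): S=101.1807, K−S=31.1693, hold=31.3133 ⇒ V=31.3133 continue | (k=5,j=3): S=140.0986, K−S=0.0000, hold=10.1983 ⇒ V=10.1983 continue | (k=5,j=4): S=193.9858, K−S=0.0000, hold=1.4543 ⇒ V=1.4543 continue | (k=5,j=5): S=268.6000, K−S=0.0000, hold=0.0000 ⇒ V=0.0000 continue
k=4: (k=4,j=0): S=62.1003, K−S=70.2497, hold=67.9601 ⇒ V=70.2497 exercise | (k=4,j=1): S=85.9864, K−S=46.3636, hold=44.1466 ⇒ V=46.3636 exercise | (k=4,j=2): S=119.0600, K−S=13.2900, hold=20.1215 ⇒ V=20.1215 continue | (k=4,j=3): S=164.8549, K−S=0.0000, hold=5.6115 ⇒ V=5.6115 continue | (k=4,j=4): S=228.2643, K−S=0.0000, hold=0.6956 ⇒ V=0.6956 continue
k=3: (k=3,j=0): S=73.0738, K−S=59.2762, hold=56.9866 ⇒ V=59.2762 exercise | (k=3,j=1): S=101.1807, K−S=31.1693, hold=32.3254 ⇒ V=32.3254 continue | (k=3,j=2): S=140.0986, K−S=0.0000, hold=12.4548 ⇒ V=12.4548 continue | (k=3,j=3): S=193.9858, K−S=0.0000, hold=3.0349 ⇒ V=3.0349 continue
k=2: (k=2,j=0): S=85.9864, K−S=46.3636, hold=44.6571 ⇒ V=46.3636 exercise | (k=2,j=1): S=119.0600, K−S=13.2900, hold=21.7437 ⇒ V=21.7437 continue | (k=2,j=2): S=164.8549, K−S=0.0000, hold=7.4881 ⇒ V=7.4881 continue
k=1: (k=1,j=0): S=101.1807, K−S=31.1693, hold=33.1436 ⇒ V=33.1436 continue | (k=1,j=1): S=140.0986, K−S=0.0000, hold=14.1772 ⇒ V=14.1772 continue
k=0: (k=0,j=0): S=119.0600, K−S=13.2900, hold=23.0038 ⇒ V=23.0038 continue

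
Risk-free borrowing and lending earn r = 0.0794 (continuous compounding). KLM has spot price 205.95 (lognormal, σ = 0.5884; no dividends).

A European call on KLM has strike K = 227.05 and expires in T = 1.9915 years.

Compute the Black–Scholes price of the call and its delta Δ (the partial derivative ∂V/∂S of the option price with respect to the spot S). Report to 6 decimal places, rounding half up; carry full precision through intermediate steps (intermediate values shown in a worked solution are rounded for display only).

price = 70.579454
Δ = 0.687276

σ√T = 0.5884·√1.9915 = 0.830353
d₁ = (ln(S/K) + (r+σ²/2)T) / (σ√T) = (ln(205.95/227.05) + (0.0794+0.5884²/2)·1.9915) / 0.830353 = (-0.097537 + 0.502868) / 0.830353 = 0.488143
d₂ = d₁ − σ√T = 0.488143 − 0.830353 = -0.342210
e^{−rT} = 0.853743
N(d₁) = 0.687276,  N(d₂) = 0.366097
Call price V = S·N(d₁) − K·e^{−rT}·N(d₂) = 141.544466 − 70.965012 = 70.579454
Δ = N(d₁) = 0.687276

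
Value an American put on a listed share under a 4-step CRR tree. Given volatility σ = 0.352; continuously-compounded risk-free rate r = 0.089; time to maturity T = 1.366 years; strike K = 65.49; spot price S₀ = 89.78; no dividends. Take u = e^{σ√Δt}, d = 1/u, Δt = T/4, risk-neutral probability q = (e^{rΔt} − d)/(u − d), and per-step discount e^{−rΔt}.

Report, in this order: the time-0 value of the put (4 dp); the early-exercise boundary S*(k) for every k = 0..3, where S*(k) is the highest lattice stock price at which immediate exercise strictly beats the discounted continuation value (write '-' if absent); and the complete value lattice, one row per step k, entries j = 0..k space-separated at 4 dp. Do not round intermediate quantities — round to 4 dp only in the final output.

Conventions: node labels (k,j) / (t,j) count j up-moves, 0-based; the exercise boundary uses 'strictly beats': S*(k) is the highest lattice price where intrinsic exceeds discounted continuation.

Δt=0.34150, u=1.22839, d=0.81408, q=0.52324, disc=e^(-rΔt)=0.97006
k=4 terminal: V=max(K-S,0) → 26.0589 5.9910 0.0000 0.0000 0.0000
k=3: j=0 S=48.4367 intr=17.0533 cont=15.0928 V=17.0533[EX]; j=1 S=73.0877 intr=0.0000 cont=2.7708 V=2.7708[hold]; j=2 S=110.2846 intr=0.0000 cont=0.0000 V=0.0000[hold]; j=3 S=166.4121 intr=0.0000 cont=0.0000 V=0.0000[hold]  S*(3)=48.4367
k=2: j=0 S=59.4990 intr=5.9910 cont=9.2933 V=9.2933[hold]; j=1 S=89.7800 intr=0.0000 cont=1.2815 V=1.2815[hold]; j=2 S=135.4721 intr=0.0000 cont=0.0000 V=0.0000[hold]  S*(2)=-
k=1: j=0 S=73.0877 intr=0.0000 cont=4.9485 V=4.9485[hold]; j=1 S=110.2846 intr=0.0000 cont=0.5927 V=0.5927[hold]  S*(1)=-
k=0: j=0 S=89.7800 intr=0.0000 cont=2.5894 V=2.5894[hold]  S*(0)=-

price = 2.5894
boundary = - - - 48.4367
tree:
2.5894
4.9485 0.5927
9.2933 1.2815 0.0000
17.0533 2.7708 0.0000 0.0000
26.0589 5.9910 0.0000 0.0000 0.0000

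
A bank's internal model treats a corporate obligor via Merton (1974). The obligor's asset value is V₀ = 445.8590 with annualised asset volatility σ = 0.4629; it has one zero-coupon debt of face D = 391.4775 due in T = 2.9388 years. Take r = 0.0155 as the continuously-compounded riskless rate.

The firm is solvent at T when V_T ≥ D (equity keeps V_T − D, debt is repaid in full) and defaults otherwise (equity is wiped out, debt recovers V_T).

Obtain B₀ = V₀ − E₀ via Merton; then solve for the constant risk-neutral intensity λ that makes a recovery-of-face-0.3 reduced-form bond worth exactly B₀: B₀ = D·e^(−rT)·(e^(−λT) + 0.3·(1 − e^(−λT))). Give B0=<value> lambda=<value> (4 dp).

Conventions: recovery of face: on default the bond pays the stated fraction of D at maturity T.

B0=280.5796 lambda=0.1503

Work the structural quantities from V₀ = 445.8590 against face 391.4775:
d₁ = [ln(V₀/D) + (r + σ²/2)T] / (σ√T)
   = [ln(445.8590/391.4775) + (0.0155 + 0.5·0.4629²)·2.9388] / (0.4629·√2.9388)
   = [0.130075 + 0.360409] / 0.793546 = 0.618091
d₂ = d₁ − σ√T = 0.618091 − 0.793546 = -0.175455
N(d₁) = 0.731742,  N(d₂) = 0.430361,  e^(−rT) = 0.955470
E₀ = V₀·N(d₁) − D·e^(−rT)·N(d₂)
   = 445.8590·0.731742 − 391.4775·0.955470·0.430361 = 165.279435
B₀ = V₀ − E₀ = 445.8590 − 165.279435 = 280.579565
e^(−λT) = (B₀·e^(rT)/D − 0.3)/(1 − 0.3) = (280.5796·1.046605/391.4775 − 0.3)/0.7 = 0.64303169
λ = −ln(0.64303169)/2.9388 = 0.150252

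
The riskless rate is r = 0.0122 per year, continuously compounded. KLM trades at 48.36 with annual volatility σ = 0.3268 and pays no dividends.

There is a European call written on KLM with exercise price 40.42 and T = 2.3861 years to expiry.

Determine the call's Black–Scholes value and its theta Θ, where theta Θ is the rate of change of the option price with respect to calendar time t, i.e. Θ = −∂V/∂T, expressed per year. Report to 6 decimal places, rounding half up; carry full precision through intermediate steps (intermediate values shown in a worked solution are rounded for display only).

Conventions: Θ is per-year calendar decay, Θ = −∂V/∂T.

price = 13.995209
Θ = -1.905625

σ√T = 0.3268·√2.3861 = 0.504808
d₁ = (ln(S/K) + (r+σ²/2)T) / (σ√T) = (ln(48.36/40.42) + (0.0122+0.3268²/2)·2.3861) / 0.504808 = (0.179348 + 0.156526) / 0.504808 = 0.665351
d₂ = d₁ − σ√T = 0.665351 − 0.504808 = 0.160542
e^{−rT} = 0.971309
N(d₁) = 0.747087,  N(d₂) = 0.563773
Call price V = S·N(d₁) − K·e^{−rT}·N(d₂) = 36.129119 − 22.133910 = 13.995209
φ(d₁) = (1/√(2π))·e^{−d₁²/2} = 0.319728
Θ = −S·φ(d₁)·σ/(2√T) − r·K·e^{−rT}·N(d₂) = −1.635592 − 0.270034 = -1.905625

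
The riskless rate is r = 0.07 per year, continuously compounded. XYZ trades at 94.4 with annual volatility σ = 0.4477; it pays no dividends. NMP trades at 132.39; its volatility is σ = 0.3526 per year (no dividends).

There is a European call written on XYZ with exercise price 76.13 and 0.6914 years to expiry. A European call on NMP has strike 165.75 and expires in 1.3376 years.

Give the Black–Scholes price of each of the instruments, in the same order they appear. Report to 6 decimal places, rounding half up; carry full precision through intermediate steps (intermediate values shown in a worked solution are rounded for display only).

[XYZ call K=76.13]
σ√T = 0.4477·√0.6914 = 0.372265
d₁ = (ln(S/K) + (r+σ²/2)T) / (σ√T) = (ln(94.4/76.13) + (0.07+0.4477²/2)·0.6914) / 0.372265 = (0.215099 + 0.117688) / 0.372265 = 0.893953
d₂ = d₁ − σ√T = 0.893953 − 0.372265 = 0.521689
e^{−rT} = 0.952755
N(d₁) = 0.814327,  N(d₂) = 0.699056
price = S·N(d₁) − K·e^{−rT}·N(d₂) = 76.872424 − 50.704798 = 26.167626
[NMP call K=165.75]
σ√T = 0.3526·√1.3376 = 0.407798
d₁ = (ln(S/K) + (r+σ²/2)T) / (σ√T) = (ln(132.39/165.75) + (0.07+0.3526²/2)·1.3376) / 0.407798 = (-0.224729 + 0.176782) / 0.407798 = -0.117575
d₂ = d₁ − σ√T = -0.117575 − 0.407798 = -0.525373
e^{−rT} = 0.910618
N(d₁) = 0.453202,  N(d₂) = 0.299662
price = S·N(d₁) − K·e^{−rT}·N(d₂) = 59.999454 − 45.229445 = 14.770009

price(XYZ call K=76.13) = 26.167626
price(NMP call K=165.75) = 14.770009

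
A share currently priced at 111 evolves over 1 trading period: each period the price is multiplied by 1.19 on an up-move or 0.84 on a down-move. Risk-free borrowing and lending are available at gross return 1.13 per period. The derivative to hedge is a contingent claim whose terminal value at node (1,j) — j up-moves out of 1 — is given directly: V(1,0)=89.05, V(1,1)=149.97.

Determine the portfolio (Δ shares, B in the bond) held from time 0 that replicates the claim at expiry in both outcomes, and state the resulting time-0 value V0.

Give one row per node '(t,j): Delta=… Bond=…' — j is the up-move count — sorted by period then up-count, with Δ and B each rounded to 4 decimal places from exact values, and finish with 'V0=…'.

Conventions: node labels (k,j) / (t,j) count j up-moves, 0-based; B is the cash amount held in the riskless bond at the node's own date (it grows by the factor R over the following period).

Arbitrage-free pricing uses the up-move probability p* = (R−d)/(u−d) = 0.8286, discounting each step at R = 1.13.
Terminal payoffs: V(1,0)=89.0500, V(1,1)=149.9700
(0,0): S=111.0000. Δ = (V_up−V_dn)/(S_up−S_dn) = (149.9700−89.0500)/(132.0900−93.2400) = 1.5681. V = [p*·149.9700 + (1−p*)·89.0500]/1.13 = 123.4748. B = V − Δ·S = -50.5823.
As a check, the time-0 holding Δ(0,0)·S0 + B(0,0) comes to 123.4748 — exactly V0.

(0,0): Delta=1.5681 Bond=-50.5823
V0=123.4748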